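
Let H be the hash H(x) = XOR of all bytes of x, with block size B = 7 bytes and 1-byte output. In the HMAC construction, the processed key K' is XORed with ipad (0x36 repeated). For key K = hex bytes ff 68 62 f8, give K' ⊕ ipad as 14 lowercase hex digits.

Key hex bytes ff 68 62 f8 is 4 bytes ≤ B = 7; zero-pad to 7 bytes: K' = ff 68 62 f8 00 00 00.
XOR each byte with 0x36: ff⊕36=c9, 68⊕36=5e, 62⊕36=54, f8⊕36=ce, 00⊕36=36, 00⊕36=36, 00⊕36=36.

c95e54ce363636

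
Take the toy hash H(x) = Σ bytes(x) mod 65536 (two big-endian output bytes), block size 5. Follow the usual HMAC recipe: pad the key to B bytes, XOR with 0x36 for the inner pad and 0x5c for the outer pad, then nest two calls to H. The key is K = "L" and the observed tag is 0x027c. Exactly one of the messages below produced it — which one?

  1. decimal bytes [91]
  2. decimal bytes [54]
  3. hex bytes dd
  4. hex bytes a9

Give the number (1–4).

Key "L" = 4c is 1 byte ≤ B = 5; zero-pad to 5 bytes: K' = 4c 00 00 00 00.
K' ⊕ ipad = 7a 36 36 36 36; K' ⊕ opad = 10 5c 5c 5c 5c.
m1: inner = H(7a 36 36 36 36 5b) = 01 ad; tag = H(10 5c 5c 5c 5c 01 ad) = 022e
m2: inner = H(7a 36 36 36 36 36) = 01 88; tag = H(10 5c 5c 5c 5c 01 88) = 0209
m3: inner = H(7a 36 36 36 36 dd) = 02 2f; tag = H(10 5c 5c 5c 5c 02 2f) = 01b1
m4: inner = H(7a 36 36 36 36 a9) = 01 fb; tag = H(10 5c 5c 5c 5c 01 fb) = 027c ← matches

4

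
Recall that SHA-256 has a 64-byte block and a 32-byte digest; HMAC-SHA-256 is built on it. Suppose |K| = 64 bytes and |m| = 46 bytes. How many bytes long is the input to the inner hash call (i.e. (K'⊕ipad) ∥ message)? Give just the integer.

110

Key is 64 ≤ 64 bytes, zero-padded: |K'| = 64.
Inner input = (K'⊕ipad) ∥ m → 64 + 46 = 110 bytes.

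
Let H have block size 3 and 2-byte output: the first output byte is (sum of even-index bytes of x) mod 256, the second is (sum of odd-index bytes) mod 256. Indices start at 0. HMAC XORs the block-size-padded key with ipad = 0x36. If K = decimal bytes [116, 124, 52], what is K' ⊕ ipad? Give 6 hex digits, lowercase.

424a02

Key decimal bytes [116, 124, 52] = 74 7c 34 is exactly B = 3 bytes: K' = 74 7c 34.
XOR each byte with 0x36: 74⊕36=42, 7c⊕36=4a, 34⊕36=02.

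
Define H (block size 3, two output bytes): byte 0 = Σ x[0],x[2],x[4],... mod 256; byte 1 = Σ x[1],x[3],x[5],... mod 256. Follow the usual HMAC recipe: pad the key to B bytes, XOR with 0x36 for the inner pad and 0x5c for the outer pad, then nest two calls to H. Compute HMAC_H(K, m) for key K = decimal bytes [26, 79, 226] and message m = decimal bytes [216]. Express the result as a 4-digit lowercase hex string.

5513

Key decimal bytes [26, 79, 226] = 1a 4f e2 is exactly B = 3 bytes: K' = 1a 4f e2.
K' ⊕ ipad = 2c 79 d4.  K' ⊕ opad = 46 13 be.
Inner input = (K'⊕ipad) ∥ m = 2c 79 d4 ∥ d8.
Inner hash: even-index sum = 256 mod 256 = 0; odd-index sum = 337 mod 256 = 81 → 00 51.
Outer input = (K'⊕opad) ∥ inner = 46 13 be ∥ 00 51.
Outer hash (tag): even-index sum = 341 mod 256 = 85; odd-index sum = 19 mod 256 = 19 → 55 13.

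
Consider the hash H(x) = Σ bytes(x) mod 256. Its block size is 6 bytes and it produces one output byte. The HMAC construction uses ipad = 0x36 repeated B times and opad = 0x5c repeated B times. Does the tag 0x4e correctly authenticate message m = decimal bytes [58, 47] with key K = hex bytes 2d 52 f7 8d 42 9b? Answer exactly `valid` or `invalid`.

Key hex bytes 2d 52 f7 8d 42 9b is exactly B = 6 bytes: K' = 2d 52 f7 8d 42 9b.
K' ⊕ ipad = 1b 64 c1 bb 74 ad; K' ⊕ opad = 71 0e ab d1 1e c7.
Inner hash: sum = 27+100+193+187+116+173+58+47 = 901; mod 256 = 133 → 85.
Outer hash (recomputed tag): sum = 113+14+171+209+30+199+133 = 869; mod 256 = 101 → 65.
Recomputed tag = 65; claimed = 4e → mismatch.

invalid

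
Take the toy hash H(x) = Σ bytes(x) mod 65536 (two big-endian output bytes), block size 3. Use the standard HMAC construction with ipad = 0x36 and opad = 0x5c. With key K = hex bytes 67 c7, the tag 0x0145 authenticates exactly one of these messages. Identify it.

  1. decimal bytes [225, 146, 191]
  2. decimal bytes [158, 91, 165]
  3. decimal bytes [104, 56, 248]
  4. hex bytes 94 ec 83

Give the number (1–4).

3

Key hex bytes 67 c7 is 2 bytes ≤ B = 3; zero-pad to 3 bytes: K' = 67 c7 00.
K' ⊕ ipad = 51 f1 36; K' ⊕ opad = 3b 9b 5c.
m1: inner = H(51 f1 36 e1 92 bf) = 03 aa; tag = H(3b 9b 5c 03 aa) = 01df
m2: inner = H(51 f1 36 9e 5b a5) = 03 16; tag = H(3b 9b 5c 03 16) = 014b
m3: inner = H(51 f1 36 68 38 f8) = 03 10; tag = H(3b 9b 5c 03 10) = 0145 ← matches
m4: inner = H(51 f1 36 94 ec 83) = 03 7b; tag = H(3b 9b 5c 03 7b) = 01b0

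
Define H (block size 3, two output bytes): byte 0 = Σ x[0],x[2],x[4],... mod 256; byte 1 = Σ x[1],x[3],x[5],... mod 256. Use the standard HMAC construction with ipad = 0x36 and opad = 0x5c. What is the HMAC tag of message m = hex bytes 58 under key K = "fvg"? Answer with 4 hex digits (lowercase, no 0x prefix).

0dcb

Key "fvg" = 66 76 67 is exactly B = 3 bytes: K' = 66 76 67.
K' ⊕ ipad = 50 40 51.  K' ⊕ opad = 3a 2a 3b.
Inner input = (K'⊕ipad) ∥ m = 50 40 51 ∥ 58.
Inner hash: even-index sum = 161 mod 256 = 161; odd-index sum = 152 mod 256 = 152 → a1 98.
Outer input = (K'⊕opad) ∥ inner = 3a 2a 3b ∥ a1 98.
Outer hash (tag): even-index sum = 269 mod 256 = 13; odd-index sum = 203 mod 256 = 203 → 0d cb.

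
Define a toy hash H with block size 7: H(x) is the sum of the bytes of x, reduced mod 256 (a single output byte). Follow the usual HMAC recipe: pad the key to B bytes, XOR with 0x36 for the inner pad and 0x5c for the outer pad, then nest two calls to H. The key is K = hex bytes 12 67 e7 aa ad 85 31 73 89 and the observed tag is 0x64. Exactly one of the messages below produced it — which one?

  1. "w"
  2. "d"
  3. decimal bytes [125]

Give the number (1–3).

Key hex bytes 12 67 e7 aa ad 85 31 73 89 is 9 bytes > B = 7, so hash it first: H(key) = 69, then zero-pad to 7 bytes: K' = 69 00 00 00 00 00 00.
K' ⊕ ipad = 5f 36 36 36 36 36 36; K' ⊕ opad = 35 5c 5c 5c 5c 5c 5c.
m1: inner = H(5f 36 36 36 36 36 36 77) = 1a; tag = H(35 5c 5c 5c 5c 5c 5c 1a) = 77
m2: inner = H(5f 36 36 36 36 36 36 64) = 07; tag = H(35 5c 5c 5c 5c 5c 5c 07) = 64 ← matches
m3: inner = H(5f 36 36 36 36 36 36 7d) = 20; tag = H(35 5c 5c 5c 5c 5c 5c 20) = 7d

2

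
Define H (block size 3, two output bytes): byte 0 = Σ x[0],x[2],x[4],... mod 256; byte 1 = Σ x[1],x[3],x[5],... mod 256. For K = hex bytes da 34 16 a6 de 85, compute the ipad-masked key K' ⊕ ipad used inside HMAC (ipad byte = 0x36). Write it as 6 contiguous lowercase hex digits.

f86936

Key hex bytes da 34 16 a6 de 85 is 6 bytes > B = 3, so hash it first: H(key) = ce 5f, then zero-pad to 3 bytes: K' = ce 5f 00.
XOR each byte with 0x36: ce⊕36=f8, 5f⊕36=69, 00⊕36=36.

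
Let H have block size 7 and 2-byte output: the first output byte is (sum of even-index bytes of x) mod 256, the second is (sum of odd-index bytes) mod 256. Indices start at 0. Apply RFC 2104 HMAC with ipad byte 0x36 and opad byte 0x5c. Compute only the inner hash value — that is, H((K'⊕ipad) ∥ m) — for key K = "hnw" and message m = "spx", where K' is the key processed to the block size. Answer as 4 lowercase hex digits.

Key "hnw" = 68 6e 77 is 3 bytes ≤ B = 7; zero-pad to 7 bytes: K' = 68 6e 77 00 00 00 00.
K' ⊕ ipad = 5e 58 41 36 36 36 36.
Inner input = 5e 58 41 36 36 36 36 ∥ 73 70 78.
Inner hash: even-index sum = 379 mod 256 = 123; odd-index sum = 431 mod 256 = 175 → 7b af.

7baf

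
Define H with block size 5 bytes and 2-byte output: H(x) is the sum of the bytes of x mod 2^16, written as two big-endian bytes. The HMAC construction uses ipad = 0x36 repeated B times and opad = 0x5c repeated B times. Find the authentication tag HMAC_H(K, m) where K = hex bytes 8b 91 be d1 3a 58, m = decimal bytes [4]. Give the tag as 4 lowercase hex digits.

Key hex bytes 8b 91 be d1 3a 58 is 6 bytes > B = 5, so hash it first: H(key) = 03 3d, then zero-pad to 5 bytes: K' = 03 3d 00 00 00.
K' ⊕ ipad = 35 0b 36 36 36.  K' ⊕ opad = 5f 61 5c 5c 5c.
Inner input = (K'⊕ipad) ∥ m = 35 0b 36 36 36 ∥ 04.
Inner hash: sum = 53+11+54+54+54+4 = 230 → 00 e6.
Outer input = (K'⊕opad) ∥ inner = 5f 61 5c 5c 5c ∥ 00 e6.
Outer hash (tag): sum = 95+97+92+92+92+0+230 = 698 → 02 ba.

02ba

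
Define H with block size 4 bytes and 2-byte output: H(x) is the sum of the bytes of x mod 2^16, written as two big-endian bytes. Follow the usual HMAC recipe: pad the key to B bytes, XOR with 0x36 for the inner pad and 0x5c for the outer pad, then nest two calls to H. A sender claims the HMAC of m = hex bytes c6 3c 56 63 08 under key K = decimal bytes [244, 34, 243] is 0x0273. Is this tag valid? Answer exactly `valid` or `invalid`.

Key decimal bytes [244, 34, 243] = f4 22 f3 is 3 bytes ≤ B = 4; zero-pad to 4 bytes: K' = f4 22 f3 00.
K' ⊕ ipad = c2 14 c5 36; K' ⊕ opad = a8 7e af 5c.
Inner hash: sum = 194+20+197+54+198+60+86+99+8 = 916 → 03 94.
Outer hash (recomputed tag): sum = 168+126+175+92+3+148 = 712 → 02 c8.
Recomputed tag = 02c8; claimed = 0273 → mismatch.

invalid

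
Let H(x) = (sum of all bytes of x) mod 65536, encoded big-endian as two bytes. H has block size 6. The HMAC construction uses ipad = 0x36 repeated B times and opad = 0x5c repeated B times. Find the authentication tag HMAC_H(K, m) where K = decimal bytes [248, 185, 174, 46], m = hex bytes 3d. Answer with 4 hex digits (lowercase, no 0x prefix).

Key decimal bytes [248, 185, 174, 46] = f8 b9 ae 2e is 4 bytes ≤ B = 6; zero-pad to 6 bytes: K' = f8 b9 ae 2e 00 00.
K' ⊕ ipad = ce 8f 98 18 36 36.  K' ⊕ opad = a4 e5 f2 72 5c 5c.
Inner input = (K'⊕ipad) ∥ m = ce 8f 98 18 36 36 ∥ 3d.
Inner hash: sum = 206+143+152+24+54+54+61 = 694 → 02 b6.
Outer input = (K'⊕opad) ∥ inner = a4 e5 f2 72 5c 5c ∥ 02 b6.
Outer hash (tag): sum = 164+229+242+114+92+92+2+182 = 1117 → 04 5d.

045d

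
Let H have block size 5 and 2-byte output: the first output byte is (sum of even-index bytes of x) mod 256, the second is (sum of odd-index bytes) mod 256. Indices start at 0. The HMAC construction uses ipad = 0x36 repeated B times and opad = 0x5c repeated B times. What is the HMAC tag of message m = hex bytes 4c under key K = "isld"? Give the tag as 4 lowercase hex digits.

Key "isld" = 69 73 6c 64 is 4 bytes ≤ B = 5; zero-pad to 5 bytes: K' = 69 73 6c 64 00.
K' ⊕ ipad = 5f 45 5a 52 36.  K' ⊕ opad = 35 2f 30 38 5c.
Inner input = (K'⊕ipad) ∥ m = 5f 45 5a 52 36 ∥ 4c.
Inner hash: even-index sum = 239 mod 256 = 239; odd-index sum = 227 mod 256 = 227 → ef e3.
Outer input = (K'⊕opad) ∥ inner = 35 2f 30 38 5c ∥ ef e3.
Outer hash (tag): even-index sum = 420 mod 256 = 164; odd-index sum = 342 mod 256 = 86 → a4 56.

a456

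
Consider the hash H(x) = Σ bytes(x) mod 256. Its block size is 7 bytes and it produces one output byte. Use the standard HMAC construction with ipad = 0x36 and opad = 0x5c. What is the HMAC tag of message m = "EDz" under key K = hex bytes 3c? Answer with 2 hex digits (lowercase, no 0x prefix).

d9

Key hex bytes 3c is 1 byte ≤ B = 7; zero-pad to 7 bytes: K' = 3c 00 00 00 00 00 00.
K' ⊕ ipad = 0a 36 36 36 36 36 36.  K' ⊕ opad = 60 5c 5c 5c 5c 5c 5c.
Inner input = (K'⊕ipad) ∥ m = 0a 36 36 36 36 36 36 ∥ 45 44 7a.
Inner hash: sum = 10+54+54+54+54+54+54+69+68+122 = 593; mod 256 = 81 → 51.
Outer input = (K'⊕opad) ∥ inner = 60 5c 5c 5c 5c 5c 5c ∥ 51.
Outer hash (tag): sum = 96+92+92+92+92+92+92+81 = 729; mod 256 = 217 → d9.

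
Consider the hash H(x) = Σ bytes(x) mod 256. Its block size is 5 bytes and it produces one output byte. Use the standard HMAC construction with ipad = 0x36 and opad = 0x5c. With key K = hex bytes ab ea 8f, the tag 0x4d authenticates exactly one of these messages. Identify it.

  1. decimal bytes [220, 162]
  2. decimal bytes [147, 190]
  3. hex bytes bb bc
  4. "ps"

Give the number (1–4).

Key hex bytes ab ea 8f is 3 bytes ≤ B = 5; zero-pad to 5 bytes: K' = ab ea 8f 00 00.
K' ⊕ ipad = 9d dc b9 36 36; K' ⊕ opad = f7 b6 d3 5c 5c.
m1: inner = H(9d dc b9 36 36 dc a2) = 1c; tag = H(f7 b6 d3 5c 5c 1c) = 54
m2: inner = H(9d dc b9 36 36 93 be) = ef; tag = H(f7 b6 d3 5c 5c ef) = 27
m3: inner = H(9d dc b9 36 36 bb bc) = 15; tag = H(f7 b6 d3 5c 5c 15) = 4d ← matches
m4: inner = H(9d dc b9 36 36 70 73) = 81; tag = H(f7 b6 d3 5c 5c 81) = b9

3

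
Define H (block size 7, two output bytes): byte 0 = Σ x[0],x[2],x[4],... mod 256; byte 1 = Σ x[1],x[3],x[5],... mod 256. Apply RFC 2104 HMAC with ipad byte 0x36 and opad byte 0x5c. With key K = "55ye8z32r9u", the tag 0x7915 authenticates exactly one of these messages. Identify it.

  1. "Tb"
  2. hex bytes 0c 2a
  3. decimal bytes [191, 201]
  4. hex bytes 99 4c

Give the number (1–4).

1

Key "55ye8z32r9u" = 35 35 79 65 38 7a 33 32 72 39 75 is 11 bytes > B = 7, so hash it first: H(key) = 00 7f, then zero-pad to 7 bytes: K' = 00 7f 00 00 00 00 00.
K' ⊕ ipad = 36 49 36 36 36 36 36; K' ⊕ opad = 5c 23 5c 5c 5c 5c 5c.
m1: inner = H(36 49 36 36 36 36 36 54 62) = 3a 09; tag = H(5c 23 5c 5c 5c 5c 5c 3a 09) = 7915 ← matches
m2: inner = H(36 49 36 36 36 36 36 0c 2a) = 02 c1; tag = H(5c 23 5c 5c 5c 5c 5c 02 c1) = 31dd
m3: inner = H(36 49 36 36 36 36 36 bf c9) = a1 74; tag = H(5c 23 5c 5c 5c 5c 5c a1 74) = e47c
m4: inner = H(36 49 36 36 36 36 36 99 4c) = 24 4e; tag = H(5c 23 5c 5c 5c 5c 5c 24 4e) = beff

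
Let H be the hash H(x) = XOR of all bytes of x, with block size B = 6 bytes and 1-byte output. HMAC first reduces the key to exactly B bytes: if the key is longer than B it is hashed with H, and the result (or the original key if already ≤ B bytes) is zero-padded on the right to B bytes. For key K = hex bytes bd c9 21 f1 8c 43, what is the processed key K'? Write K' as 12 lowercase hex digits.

Key hex bytes bd c9 21 f1 8c 43 is exactly B = 6 bytes: K' = bd c9 21 f1 8c 43.

bdc921f18c43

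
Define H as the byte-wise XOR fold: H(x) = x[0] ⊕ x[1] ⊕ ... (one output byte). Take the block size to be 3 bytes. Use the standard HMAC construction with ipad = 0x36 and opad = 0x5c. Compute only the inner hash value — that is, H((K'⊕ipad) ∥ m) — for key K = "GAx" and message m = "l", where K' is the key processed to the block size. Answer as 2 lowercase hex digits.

Key "GAx" = 47 41 78 is exactly B = 3 bytes: K' = 47 41 78.
K' ⊕ ipad = 71 77 4e.
Inner input = 71 77 4e ∥ 6c.
Inner hash: XOR 71⊕77⊕4e⊕6c = 24.

24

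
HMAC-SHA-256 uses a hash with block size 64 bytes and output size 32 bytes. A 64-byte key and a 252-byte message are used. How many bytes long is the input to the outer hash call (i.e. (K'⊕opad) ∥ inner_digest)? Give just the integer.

Key is 64 ≤ 64 bytes, zero-padded: |K'| = 64.
Outer input = (K'⊕opad) ∥ H(inner) → 64 + 32 = 96 bytes.

96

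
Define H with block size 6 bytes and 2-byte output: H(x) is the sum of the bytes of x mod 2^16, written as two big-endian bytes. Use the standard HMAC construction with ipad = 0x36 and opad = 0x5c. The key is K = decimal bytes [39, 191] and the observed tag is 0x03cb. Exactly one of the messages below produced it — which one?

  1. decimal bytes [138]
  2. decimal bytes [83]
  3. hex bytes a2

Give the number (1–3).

Key decimal bytes [39, 191] = 27 bf is 2 bytes ≤ B = 6; zero-pad to 6 bytes: K' = 27 bf 00 00 00 00.
K' ⊕ ipad = 11 89 36 36 36 36; K' ⊕ opad = 7b e3 5c 5c 5c 5c.
m1: inner = H(11 89 36 36 36 36 8a) = 01 fc; tag = H(7b e3 5c 5c 5c 5c 01 fc) = 03cb ← matches
m2: inner = H(11 89 36 36 36 36 53) = 01 c5; tag = H(7b e3 5c 5c 5c 5c 01 c5) = 0394
m3: inner = H(11 89 36 36 36 36 a2) = 02 14; tag = H(7b e3 5c 5c 5c 5c 02 14) = 02e4

1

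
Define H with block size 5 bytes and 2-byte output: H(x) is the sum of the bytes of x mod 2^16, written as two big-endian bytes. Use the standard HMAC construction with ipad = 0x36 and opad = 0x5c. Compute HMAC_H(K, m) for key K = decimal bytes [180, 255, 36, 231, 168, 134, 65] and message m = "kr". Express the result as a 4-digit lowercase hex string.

02aa

Key decimal bytes [180, 255, 36, 231, 168, 134, 65] = b4 ff 24 e7 a8 86 41 is 7 bytes > B = 5, so hash it first: H(key) = 04 2d, then zero-pad to 5 bytes: K' = 04 2d 00 00 00.
K' ⊕ ipad = 32 1b 36 36 36.  K' ⊕ opad = 58 71 5c 5c 5c.
Inner input = (K'⊕ipad) ∥ m = 32 1b 36 36 36 ∥ 6b 72.
Inner hash: sum = 50+27+54+54+54+107+114 = 460 → 01 cc.
Outer input = (K'⊕opad) ∥ inner = 58 71 5c 5c 5c ∥ 01 cc.
Outer hash (tag): sum = 88+113+92+92+92+1+204 = 682 → 02 aa.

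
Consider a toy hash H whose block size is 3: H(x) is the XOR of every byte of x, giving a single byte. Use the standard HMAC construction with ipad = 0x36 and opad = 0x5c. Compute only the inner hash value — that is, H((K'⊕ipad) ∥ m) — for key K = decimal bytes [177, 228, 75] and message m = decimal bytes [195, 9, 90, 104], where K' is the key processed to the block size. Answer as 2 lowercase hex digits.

d0

Key decimal bytes [177, 228, 75] = b1 e4 4b is exactly B = 3 bytes: K' = b1 e4 4b.
K' ⊕ ipad = 87 d2 7d.
Inner input = 87 d2 7d ∥ c3 09 5a 68.
Inner hash: XOR 87⊕d2⊕7d⊕c3⊕09⊕5a⊕68 = d0.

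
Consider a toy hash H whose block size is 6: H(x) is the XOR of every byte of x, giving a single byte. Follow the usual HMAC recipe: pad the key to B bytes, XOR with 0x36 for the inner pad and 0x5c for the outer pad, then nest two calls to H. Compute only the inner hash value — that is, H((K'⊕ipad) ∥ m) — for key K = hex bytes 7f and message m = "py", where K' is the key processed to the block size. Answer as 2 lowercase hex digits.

Key hex bytes 7f is 1 byte ≤ B = 6; zero-pad to 6 bytes: K' = 7f 00 00 00 00 00.
K' ⊕ ipad = 49 36 36 36 36 36.
Inner input = 49 36 36 36 36 36 ∥ 70 79.
Inner hash: XOR 49⊕36⊕36⊕36⊕36⊕36⊕70⊕79 = 76.

76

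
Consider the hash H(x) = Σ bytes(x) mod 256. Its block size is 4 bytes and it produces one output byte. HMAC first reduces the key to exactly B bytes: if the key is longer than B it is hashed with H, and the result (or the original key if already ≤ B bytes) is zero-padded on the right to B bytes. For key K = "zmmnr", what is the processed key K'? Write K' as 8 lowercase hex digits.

34000000

|K| = 5 > B = 4, so first hash the key.
H(K): sum = 122+109+109+110+114 = 564; mod 256 = 52 → 34.
Zero-pad H(K) = 34 to 4 bytes: K' = 34 00 00 00.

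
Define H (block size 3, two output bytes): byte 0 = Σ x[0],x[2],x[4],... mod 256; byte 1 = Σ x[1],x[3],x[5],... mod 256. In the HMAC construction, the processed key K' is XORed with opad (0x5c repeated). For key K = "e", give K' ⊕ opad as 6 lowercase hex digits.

395c5c

Key "e" = 65 is 1 byte ≤ B = 3; zero-pad to 3 bytes: K' = 65 00 00.
XOR each byte with 0x5c: 65⊕5c=39, 00⊕5c=5c, 00⊕5c=5c.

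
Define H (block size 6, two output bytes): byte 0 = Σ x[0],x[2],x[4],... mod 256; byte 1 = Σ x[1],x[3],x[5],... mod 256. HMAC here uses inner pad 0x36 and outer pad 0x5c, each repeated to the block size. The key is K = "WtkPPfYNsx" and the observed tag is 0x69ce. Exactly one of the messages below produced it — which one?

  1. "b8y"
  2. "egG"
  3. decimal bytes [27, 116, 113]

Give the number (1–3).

1

Key "WtkPPfYNsx" = 57 74 6b 50 50 66 59 4e 73 78 is 10 bytes > B = 6, so hash it first: H(key) = de f0, then zero-pad to 6 bytes: K' = de f0 00 00 00 00.
K' ⊕ ipad = e8 c6 36 36 36 36; K' ⊕ opad = 82 ac 5c 5c 5c 5c.
m1: inner = H(e8 c6 36 36 36 36 62 38 79) = 2f 6a; tag = H(82 ac 5c 5c 5c 5c 2f 6a) = 69ce ← matches
m2: inner = H(e8 c6 36 36 36 36 65 67 47) = 00 99; tag = H(82 ac 5c 5c 5c 5c 00 99) = 3afd
m3: inner = H(e8 c6 36 36 36 36 1b 74 71) = e0 a6; tag = H(82 ac 5c 5c 5c 5c e0 a6) = 1a0a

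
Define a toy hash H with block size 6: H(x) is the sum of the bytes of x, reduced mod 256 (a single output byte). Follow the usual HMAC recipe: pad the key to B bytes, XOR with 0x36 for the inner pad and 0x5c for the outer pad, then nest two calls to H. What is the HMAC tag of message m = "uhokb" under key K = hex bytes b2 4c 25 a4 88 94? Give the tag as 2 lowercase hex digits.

Key hex bytes b2 4c 25 a4 88 94 is exactly B = 6 bytes: K' = b2 4c 25 a4 88 94.
K' ⊕ ipad = 84 7a 13 92 be a2.  K' ⊕ opad = ee 10 79 f8 d4 c8.
Inner input = (K'⊕ipad) ∥ m = 84 7a 13 92 be a2 ∥ 75 68 6f 6b 62.
Inner hash: sum = 132+122+19+146+190+162+117+104+111+107+98 = 1308; mod 256 = 28 → 1c.
Outer input = (K'⊕opad) ∥ inner = ee 10 79 f8 d4 c8 ∥ 1c.
Outer hash (tag): sum = 238+16+121+248+212+200+28 = 1063; mod 256 = 39 → 27.

27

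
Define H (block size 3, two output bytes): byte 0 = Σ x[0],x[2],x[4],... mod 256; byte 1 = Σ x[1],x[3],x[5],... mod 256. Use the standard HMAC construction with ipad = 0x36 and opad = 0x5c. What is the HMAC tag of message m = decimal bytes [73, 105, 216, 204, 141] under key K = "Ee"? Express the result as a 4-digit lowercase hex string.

Key "Ee" = 45 65 is 2 bytes ≤ B = 3; zero-pad to 3 bytes: K' = 45 65 00.
K' ⊕ ipad = 73 53 36.  K' ⊕ opad = 19 39 5c.
Inner input = (K'⊕ipad) ∥ m = 73 53 36 ∥ 49 69 d8 cc 8d.
Inner hash: even-index sum = 478 mod 256 = 222; odd-index sum = 513 mod 256 = 1 → de 01.
Outer input = (K'⊕opad) ∥ inner = 19 39 5c ∥ de 01.
Outer hash (tag): even-index sum = 118 mod 256 = 118; odd-index sum = 279 mod 256 = 23 → 76 17.

7617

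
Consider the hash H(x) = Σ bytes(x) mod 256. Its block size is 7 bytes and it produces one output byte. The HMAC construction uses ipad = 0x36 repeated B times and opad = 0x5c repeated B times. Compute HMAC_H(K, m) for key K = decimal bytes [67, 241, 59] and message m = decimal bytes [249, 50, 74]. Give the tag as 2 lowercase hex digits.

Key decimal bytes [67, 241, 59] = 43 f1 3b is 3 bytes ≤ B = 7; zero-pad to 7 bytes: K' = 43 f1 3b 00 00 00 00.
K' ⊕ ipad = 75 c7 0d 36 36 36 36.  K' ⊕ opad = 1f ad 67 5c 5c 5c 5c.
Inner input = (K'⊕ipad) ∥ m = 75 c7 0d 36 36 36 36 ∥ f9 32 4a.
Inner hash: sum = 117+199+13+54+54+54+54+249+50+74 = 918; mod 256 = 150 → 96.
Outer input = (K'⊕opad) ∥ inner = 1f ad 67 5c 5c 5c 5c ∥ 96.
Outer hash (tag): sum = 31+173+103+92+92+92+92+150 = 825; mod 256 = 57 → 39.

39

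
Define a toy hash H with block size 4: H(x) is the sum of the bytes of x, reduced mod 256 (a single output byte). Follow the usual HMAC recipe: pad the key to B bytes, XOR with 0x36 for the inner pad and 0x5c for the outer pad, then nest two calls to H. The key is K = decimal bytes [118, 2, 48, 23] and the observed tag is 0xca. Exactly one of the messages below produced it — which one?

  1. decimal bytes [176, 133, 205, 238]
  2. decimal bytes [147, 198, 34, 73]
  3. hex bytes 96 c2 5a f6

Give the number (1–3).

Key decimal bytes [118, 2, 48, 23] = 76 02 30 17 is exactly B = 4 bytes: K' = 76 02 30 17.
K' ⊕ ipad = 40 34 06 21; K' ⊕ opad = 2a 5e 6c 4b.
m1: inner = H(40 34 06 21 b0 85 cd ee) = 8b; tag = H(2a 5e 6c 4b 8b) = ca ← matches
m2: inner = H(40 34 06 21 93 c6 22 49) = 5f; tag = H(2a 5e 6c 4b 5f) = 9e
m3: inner = H(40 34 06 21 96 c2 5a f6) = 43; tag = H(2a 5e 6c 4b 43) = 82

1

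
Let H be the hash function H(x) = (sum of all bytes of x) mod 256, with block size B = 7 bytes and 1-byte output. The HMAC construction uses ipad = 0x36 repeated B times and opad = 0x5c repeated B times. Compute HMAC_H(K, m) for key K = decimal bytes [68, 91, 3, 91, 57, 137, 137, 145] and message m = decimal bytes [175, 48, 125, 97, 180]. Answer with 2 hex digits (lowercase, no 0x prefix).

Key decimal bytes [68, 91, 3, 91, 57, 137, 137, 145] = 44 5b 03 5b 39 89 89 91 is 8 bytes > B = 7, so hash it first: H(key) = d9, then zero-pad to 7 bytes: K' = d9 00 00 00 00 00 00.
K' ⊕ ipad = ef 36 36 36 36 36 36.  K' ⊕ opad = 85 5c 5c 5c 5c 5c 5c.
Inner input = (K'⊕ipad) ∥ m = ef 36 36 36 36 36 36 ∥ af 30 7d 61 b4.
Inner hash: sum = 239+54+54+54+54+54+54+175+48+125+97+180 = 1188; mod 256 = 164 → a4.
Outer input = (K'⊕opad) ∥ inner = 85 5c 5c 5c 5c 5c 5c ∥ a4.
Outer hash (tag): sum = 133+92+92+92+92+92+92+164 = 849; mod 256 = 81 → 51.

51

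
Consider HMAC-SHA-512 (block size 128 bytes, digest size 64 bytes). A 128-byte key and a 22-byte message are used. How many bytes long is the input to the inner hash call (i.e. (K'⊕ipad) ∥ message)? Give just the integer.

150

Key is 128 ≤ 128 bytes, zero-padded: |K'| = 128.
Inner input = (K'⊕ipad) ∥ m → 128 + 22 = 150 bytes.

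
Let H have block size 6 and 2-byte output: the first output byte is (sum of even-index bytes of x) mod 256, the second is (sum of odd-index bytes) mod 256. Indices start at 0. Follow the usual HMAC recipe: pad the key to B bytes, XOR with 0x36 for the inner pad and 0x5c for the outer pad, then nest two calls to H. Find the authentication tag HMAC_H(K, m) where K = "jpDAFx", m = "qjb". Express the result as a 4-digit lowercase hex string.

79e2

Key "jpDAFx" = 6a 70 44 41 46 78 is exactly B = 6 bytes: K' = 6a 70 44 41 46 78.
K' ⊕ ipad = 5c 46 72 77 70 4e.  K' ⊕ opad = 36 2c 18 1d 1a 24.
Inner input = (K'⊕ipad) ∥ m = 5c 46 72 77 70 4e ∥ 71 6a 62.
Inner hash: even-index sum = 529 mod 256 = 17; odd-index sum = 373 mod 256 = 117 → 11 75.
Outer input = (K'⊕opad) ∥ inner = 36 2c 18 1d 1a 24 ∥ 11 75.
Outer hash (tag): even-index sum = 121 mod 256 = 121; odd-index sum = 226 mod 256 = 226 → 79 e2.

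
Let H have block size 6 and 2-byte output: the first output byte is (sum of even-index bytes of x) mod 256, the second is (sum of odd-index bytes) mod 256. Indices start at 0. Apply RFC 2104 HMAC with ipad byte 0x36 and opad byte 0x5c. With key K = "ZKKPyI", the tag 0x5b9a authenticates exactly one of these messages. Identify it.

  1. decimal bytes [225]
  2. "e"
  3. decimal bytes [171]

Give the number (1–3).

Key "ZKKPyI" = 5a 4b 4b 50 79 49 is exactly B = 6 bytes: K' = 5a 4b 4b 50 79 49.
K' ⊕ ipad = 6c 7d 7d 66 4f 7f; K' ⊕ opad = 06 17 17 0c 25 15.
m1: inner = H(6c 7d 7d 66 4f 7f e1) = 19 62; tag = H(06 17 17 0c 25 15 19 62) = 5b9a ← matches
m2: inner = H(6c 7d 7d 66 4f 7f 65) = 9d 62; tag = H(06 17 17 0c 25 15 9d 62) = df9a
m3: inner = H(6c 7d 7d 66 4f 7f ab) = e3 62; tag = H(06 17 17 0c 25 15 e3 62) = 259a

1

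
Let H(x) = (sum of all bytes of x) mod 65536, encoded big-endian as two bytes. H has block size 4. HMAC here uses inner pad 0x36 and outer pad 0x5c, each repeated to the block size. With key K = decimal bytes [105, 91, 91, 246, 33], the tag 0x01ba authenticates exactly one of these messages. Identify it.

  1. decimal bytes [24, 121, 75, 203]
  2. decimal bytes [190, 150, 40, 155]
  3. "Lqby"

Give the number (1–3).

Key decimal bytes [105, 91, 91, 246, 33] = 69 5b 5b f6 21 is 5 bytes > B = 4, so hash it first: H(key) = 02 36, then zero-pad to 4 bytes: K' = 02 36 00 00.
K' ⊕ ipad = 34 00 36 36; K' ⊕ opad = 5e 6a 5c 5c.
m1: inner = H(34 00 36 36 18 79 4b cb) = 02 47; tag = H(5e 6a 5c 5c 02 47) = 01c9
m2: inner = H(34 00 36 36 be 96 28 9b) = 02 b7; tag = H(5e 6a 5c 5c 02 b7) = 0239
m3: inner = H(34 00 36 36 4c 71 62 79) = 02 38; tag = H(5e 6a 5c 5c 02 38) = 01ba ← matches

3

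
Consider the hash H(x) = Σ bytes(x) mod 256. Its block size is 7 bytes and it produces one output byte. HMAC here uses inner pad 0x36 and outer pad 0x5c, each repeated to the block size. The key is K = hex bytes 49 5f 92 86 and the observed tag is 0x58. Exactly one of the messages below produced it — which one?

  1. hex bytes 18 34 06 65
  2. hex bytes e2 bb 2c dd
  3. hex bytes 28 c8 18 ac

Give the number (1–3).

Key hex bytes 49 5f 92 86 is 4 bytes ≤ B = 7; zero-pad to 7 bytes: K' = 49 5f 92 86 00 00 00.
K' ⊕ ipad = 7f 69 a4 b0 36 36 36; K' ⊕ opad = 15 03 ce da 5c 5c 5c.
m1: inner = H(7f 69 a4 b0 36 36 36 18 34 06 65) = 95; tag = H(15 03 ce da 5c 5c 5c 95) = 69
m2: inner = H(7f 69 a4 b0 36 36 36 e2 bb 2c dd) = 84; tag = H(15 03 ce da 5c 5c 5c 84) = 58 ← matches
m3: inner = H(7f 69 a4 b0 36 36 36 28 c8 18 ac) = 92; tag = H(15 03 ce da 5c 5c 5c 92) = 66

2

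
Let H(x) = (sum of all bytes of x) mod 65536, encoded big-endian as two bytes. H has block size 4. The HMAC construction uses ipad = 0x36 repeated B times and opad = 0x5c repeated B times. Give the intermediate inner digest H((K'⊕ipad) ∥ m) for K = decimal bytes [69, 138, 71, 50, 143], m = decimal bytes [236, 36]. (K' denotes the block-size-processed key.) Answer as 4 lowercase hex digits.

Key decimal bytes [69, 138, 71, 50, 143] = 45 8a 47 32 8f is 5 bytes > B = 4, so hash it first: H(key) = 01 d7, then zero-pad to 4 bytes: K' = 01 d7 00 00.
K' ⊕ ipad = 37 e1 36 36.
Inner input = 37 e1 36 36 ∥ ec 24.
Inner hash: sum = 55+225+54+54+236+36 = 660 → 02 94.

0294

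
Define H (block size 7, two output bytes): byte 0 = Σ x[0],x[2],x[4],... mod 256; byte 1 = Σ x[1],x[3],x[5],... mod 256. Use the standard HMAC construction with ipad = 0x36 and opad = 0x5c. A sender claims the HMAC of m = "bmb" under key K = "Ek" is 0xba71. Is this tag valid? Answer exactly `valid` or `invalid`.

valid

Key "Ek" = 45 6b is 2 bytes ≤ B = 7; zero-pad to 7 bytes: K' = 45 6b 00 00 00 00 00.
K' ⊕ ipad = 73 5d 36 36 36 36 36; K' ⊕ opad = 19 37 5c 5c 5c 5c 5c.
Inner hash: even-index sum = 386 mod 256 = 130; odd-index sum = 397 mod 256 = 141 → 82 8d.
Outer hash (recomputed tag): even-index sum = 442 mod 256 = 186; odd-index sum = 369 mod 256 = 113 → ba 71.
Recomputed tag = ba71; claimed = ba71 → match.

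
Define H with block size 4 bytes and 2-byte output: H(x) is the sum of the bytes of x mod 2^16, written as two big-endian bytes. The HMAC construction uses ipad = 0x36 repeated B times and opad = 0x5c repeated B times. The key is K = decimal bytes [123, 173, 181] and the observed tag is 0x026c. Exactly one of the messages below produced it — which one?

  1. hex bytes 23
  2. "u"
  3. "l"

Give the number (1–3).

Key decimal bytes [123, 173, 181] = 7b ad b5 is 3 bytes ≤ B = 4; zero-pad to 4 bytes: K' = 7b ad b5 00.
K' ⊕ ipad = 4d 9b 83 36; K' ⊕ opad = 27 f1 e9 5c.
m1: inner = H(4d 9b 83 36 23) = 01 c4; tag = H(27 f1 e9 5c 01 c4) = 0322
m2: inner = H(4d 9b 83 36 75) = 02 16; tag = H(27 f1 e9 5c 02 16) = 0275
m3: inner = H(4d 9b 83 36 6c) = 02 0d; tag = H(27 f1 e9 5c 02 0d) = 026c ← matches

3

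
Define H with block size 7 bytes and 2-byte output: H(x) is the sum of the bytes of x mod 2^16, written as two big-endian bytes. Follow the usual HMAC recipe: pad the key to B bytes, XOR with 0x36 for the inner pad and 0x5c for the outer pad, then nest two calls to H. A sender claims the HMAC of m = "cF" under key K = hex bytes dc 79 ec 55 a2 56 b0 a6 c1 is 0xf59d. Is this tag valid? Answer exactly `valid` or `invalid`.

invalid

Key hex bytes dc 79 ec 55 a2 56 b0 a6 c1 is 9 bytes > B = 7, so hash it first: H(key) = 05 a5, then zero-pad to 7 bytes: K' = 05 a5 00 00 00 00 00.
K' ⊕ ipad = 33 93 36 36 36 36 36; K' ⊕ opad = 59 f9 5c 5c 5c 5c 5c.
Inner hash: sum = 51+147+54+54+54+54+54+99+70 = 637 → 02 7d.
Outer hash (recomputed tag): sum = 89+249+92+92+92+92+92+2+125 = 925 → 03 9d.
Recomputed tag = 039d; claimed = f59d → mismatch.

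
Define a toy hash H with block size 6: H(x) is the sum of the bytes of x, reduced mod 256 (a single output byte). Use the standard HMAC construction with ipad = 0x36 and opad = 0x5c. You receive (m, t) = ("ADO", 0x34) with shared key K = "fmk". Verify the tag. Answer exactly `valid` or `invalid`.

Key "fmk" = 66 6d 6b is 3 bytes ≤ B = 6; zero-pad to 6 bytes: K' = 66 6d 6b 00 00 00.
K' ⊕ ipad = 50 5b 5d 36 36 36; K' ⊕ opad = 3a 31 37 5c 5c 5c.
Inner hash: sum = 80+91+93+54+54+54+65+68+79 = 638; mod 256 = 126 → 7e.
Outer hash (recomputed tag): sum = 58+49+55+92+92+92+126 = 564; mod 256 = 52 → 34.
Recomputed tag = 34; claimed = 34 → match.

valid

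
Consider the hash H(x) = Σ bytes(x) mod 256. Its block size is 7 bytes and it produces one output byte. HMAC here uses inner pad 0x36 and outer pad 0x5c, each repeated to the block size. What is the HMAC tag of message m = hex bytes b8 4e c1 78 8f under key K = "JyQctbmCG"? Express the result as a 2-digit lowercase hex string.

c4

Key "JyQctbmCG" = 4a 79 51 63 74 62 6d 43 47 is 9 bytes > B = 7, so hash it first: H(key) = 44, then zero-pad to 7 bytes: K' = 44 00 00 00 00 00 00.
K' ⊕ ipad = 72 36 36 36 36 36 36.  K' ⊕ opad = 18 5c 5c 5c 5c 5c 5c.
Inner input = (K'⊕ipad) ∥ m = 72 36 36 36 36 36 36 ∥ b8 4e c1 78 8f.
Inner hash: sum = 114+54+54+54+54+54+54+184+78+193+120+143 = 1156; mod 256 = 132 → 84.
Outer input = (K'⊕opad) ∥ inner = 18 5c 5c 5c 5c 5c 5c ∥ 84.
Outer hash (tag): sum = 24+92+92+92+92+92+92+132 = 708; mod 256 = 196 → c4.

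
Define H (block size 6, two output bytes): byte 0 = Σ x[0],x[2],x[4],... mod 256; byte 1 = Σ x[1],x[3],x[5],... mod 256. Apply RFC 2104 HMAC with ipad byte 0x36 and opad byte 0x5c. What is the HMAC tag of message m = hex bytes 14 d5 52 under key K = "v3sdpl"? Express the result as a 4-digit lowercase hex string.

b65d

Key "v3sdpl" = 76 33 73 64 70 6c is exactly B = 6 bytes: K' = 76 33 73 64 70 6c.
K' ⊕ ipad = 40 05 45 52 46 5a.  K' ⊕ opad = 2a 6f 2f 38 2c 30.
Inner input = (K'⊕ipad) ∥ m = 40 05 45 52 46 5a ∥ 14 d5 52.
Inner hash: even-index sum = 305 mod 256 = 49; odd-index sum = 390 mod 256 = 134 → 31 86.
Outer input = (K'⊕opad) ∥ inner = 2a 6f 2f 38 2c 30 ∥ 31 86.
Outer hash (tag): even-index sum = 182 mod 256 = 182; odd-index sum = 349 mod 256 = 93 → b6 5d.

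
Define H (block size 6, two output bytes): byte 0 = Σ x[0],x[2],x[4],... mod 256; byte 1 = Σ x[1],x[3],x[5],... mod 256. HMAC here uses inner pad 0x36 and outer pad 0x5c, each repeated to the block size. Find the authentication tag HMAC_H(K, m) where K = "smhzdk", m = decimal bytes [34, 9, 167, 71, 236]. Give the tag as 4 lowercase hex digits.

Key "smhzdk" = 73 6d 68 7a 64 6b is exactly B = 6 bytes: K' = 73 6d 68 7a 64 6b.
K' ⊕ ipad = 45 5b 5e 4c 52 5d.  K' ⊕ opad = 2f 31 34 26 38 37.
Inner input = (K'⊕ipad) ∥ m = 45 5b 5e 4c 52 5d ∥ 22 09 a7 47 ec.
Inner hash: even-index sum = 682 mod 256 = 170; odd-index sum = 340 mod 256 = 84 → aa 54.
Outer input = (K'⊕opad) ∥ inner = 2f 31 34 26 38 37 ∥ aa 54.
Outer hash (tag): even-index sum = 325 mod 256 = 69; odd-index sum = 226 mod 256 = 226 → 45 e2.

45e2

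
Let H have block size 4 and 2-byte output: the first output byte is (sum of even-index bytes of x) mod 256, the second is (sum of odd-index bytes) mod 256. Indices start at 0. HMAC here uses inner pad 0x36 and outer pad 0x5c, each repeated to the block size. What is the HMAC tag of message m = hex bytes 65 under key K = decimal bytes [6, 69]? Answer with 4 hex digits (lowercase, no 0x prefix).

Key decimal bytes [6, 69] = 06 45 is 2 bytes ≤ B = 4; zero-pad to 4 bytes: K' = 06 45 00 00.
K' ⊕ ipad = 30 73 36 36.  K' ⊕ opad = 5a 19 5c 5c.
Inner input = (K'⊕ipad) ∥ m = 30 73 36 36 ∥ 65.
Inner hash: even-index sum = 203 mod 256 = 203; odd-index sum = 169 mod 256 = 169 → cb a9.
Outer input = (K'⊕opad) ∥ inner = 5a 19 5c 5c ∥ cb a9.
Outer hash (tag): even-index sum = 385 mod 256 = 129; odd-index sum = 286 mod 256 = 30 → 81 1e.

811e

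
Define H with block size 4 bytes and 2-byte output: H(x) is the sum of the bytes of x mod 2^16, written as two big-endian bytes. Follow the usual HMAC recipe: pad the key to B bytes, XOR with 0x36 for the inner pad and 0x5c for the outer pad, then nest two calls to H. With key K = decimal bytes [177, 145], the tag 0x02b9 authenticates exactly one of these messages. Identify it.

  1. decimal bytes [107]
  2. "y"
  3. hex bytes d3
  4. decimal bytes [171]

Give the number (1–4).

4

Key decimal bytes [177, 145] = b1 91 is 2 bytes ≤ B = 4; zero-pad to 4 bytes: K' = b1 91 00 00.
K' ⊕ ipad = 87 a7 36 36; K' ⊕ opad = ed cd 5c 5c.
m1: inner = H(87 a7 36 36 6b) = 02 05; tag = H(ed cd 5c 5c 02 05) = 0279
m2: inner = H(87 a7 36 36 79) = 02 13; tag = H(ed cd 5c 5c 02 13) = 0287
m3: inner = H(87 a7 36 36 d3) = 02 6d; tag = H(ed cd 5c 5c 02 6d) = 02e1
m4: inner = H(87 a7 36 36 ab) = 02 45; tag = H(ed cd 5c 5c 02 45) = 02b9 ← matches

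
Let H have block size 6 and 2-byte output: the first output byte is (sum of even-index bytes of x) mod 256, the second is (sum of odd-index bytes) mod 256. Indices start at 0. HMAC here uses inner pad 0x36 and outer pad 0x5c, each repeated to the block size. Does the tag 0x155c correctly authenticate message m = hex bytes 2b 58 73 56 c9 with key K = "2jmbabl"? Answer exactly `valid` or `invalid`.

Key "2jmbabl" = 32 6a 6d 62 61 62 6c is 7 bytes > B = 6, so hash it first: H(key) = 6c 2e, then zero-pad to 6 bytes: K' = 6c 2e 00 00 00 00.
K' ⊕ ipad = 5a 18 36 36 36 36; K' ⊕ opad = 30 72 5c 5c 5c 5c.
Inner hash: even-index sum = 557 mod 256 = 45; odd-index sum = 306 mod 256 = 50 → 2d 32.
Outer hash (recomputed tag): even-index sum = 277 mod 256 = 21; odd-index sum = 348 mod 256 = 92 → 15 5c.
Recomputed tag = 155c; claimed = 155c → match.

valid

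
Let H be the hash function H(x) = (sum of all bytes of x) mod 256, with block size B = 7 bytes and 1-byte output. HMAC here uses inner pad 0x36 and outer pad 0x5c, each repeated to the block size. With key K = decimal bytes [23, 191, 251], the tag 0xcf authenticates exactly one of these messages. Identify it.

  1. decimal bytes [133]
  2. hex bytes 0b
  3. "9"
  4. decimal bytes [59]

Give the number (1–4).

4

Key decimal bytes [23, 191, 251] = 17 bf fb is 3 bytes ≤ B = 7; zero-pad to 7 bytes: K' = 17 bf fb 00 00 00 00.
K' ⊕ ipad = 21 89 cd 36 36 36 36; K' ⊕ opad = 4b e3 a7 5c 5c 5c 5c.
m1: inner = H(21 89 cd 36 36 36 36 85) = d4; tag = H(4b e3 a7 5c 5c 5c 5c d4) = 19
m2: inner = H(21 89 cd 36 36 36 36 0b) = 5a; tag = H(4b e3 a7 5c 5c 5c 5c 5a) = 9f
m3: inner = H(21 89 cd 36 36 36 36 39) = 88; tag = H(4b e3 a7 5c 5c 5c 5c 88) = cd
m4: inner = H(21 89 cd 36 36 36 36 3b) = 8a; tag = H(4b e3 a7 5c 5c 5c 5c 8a) = cf ← matches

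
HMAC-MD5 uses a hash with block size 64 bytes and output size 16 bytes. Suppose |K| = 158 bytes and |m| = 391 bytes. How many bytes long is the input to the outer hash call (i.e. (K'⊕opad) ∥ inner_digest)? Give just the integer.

Key is 158 > 64 bytes, so it is hashed to 16 bytes then zero-padded to 64: |K'| = 64.
Outer input = (K'⊕opad) ∥ H(inner) → 64 + 16 = 80 bytes.

80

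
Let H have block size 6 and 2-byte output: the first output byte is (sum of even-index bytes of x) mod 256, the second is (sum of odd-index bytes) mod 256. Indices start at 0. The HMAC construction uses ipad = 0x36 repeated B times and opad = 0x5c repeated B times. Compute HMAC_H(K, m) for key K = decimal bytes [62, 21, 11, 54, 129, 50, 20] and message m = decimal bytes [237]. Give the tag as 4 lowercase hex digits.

7b90

Key decimal bytes [62, 21, 11, 54, 129, 50, 20] = 3e 15 0b 36 81 32 14 is 7 bytes > B = 6, so hash it first: H(key) = de 7d, then zero-pad to 6 bytes: K' = de 7d 00 00 00 00.
K' ⊕ ipad = e8 4b 36 36 36 36.  K' ⊕ opad = 82 21 5c 5c 5c 5c.
Inner input = (K'⊕ipad) ∥ m = e8 4b 36 36 36 36 ∥ ed.
Inner hash: even-index sum = 577 mod 256 = 65; odd-index sum = 183 mod 256 = 183 → 41 b7.
Outer input = (K'⊕opad) ∥ inner = 82 21 5c 5c 5c 5c ∥ 41 b7.
Outer hash (tag): even-index sum = 379 mod 256 = 123; odd-index sum = 400 mod 256 = 144 → 7b 90.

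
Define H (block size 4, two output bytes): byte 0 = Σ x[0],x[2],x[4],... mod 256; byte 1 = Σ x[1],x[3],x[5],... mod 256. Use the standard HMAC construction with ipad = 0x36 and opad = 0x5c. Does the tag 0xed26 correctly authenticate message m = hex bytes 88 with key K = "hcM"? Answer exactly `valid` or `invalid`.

Key "hcM" = 68 63 4d is 3 bytes ≤ B = 4; zero-pad to 4 bytes: K' = 68 63 4d 00.
K' ⊕ ipad = 5e 55 7b 36; K' ⊕ opad = 34 3f 11 5c.
Inner hash: even-index sum = 353 mod 256 = 97; odd-index sum = 139 mod 256 = 139 → 61 8b.
Outer hash (recomputed tag): even-index sum = 166 mod 256 = 166; odd-index sum = 294 mod 256 = 38 → a6 26.
Recomputed tag = a626; claimed = ed26 → mismatch.

invalid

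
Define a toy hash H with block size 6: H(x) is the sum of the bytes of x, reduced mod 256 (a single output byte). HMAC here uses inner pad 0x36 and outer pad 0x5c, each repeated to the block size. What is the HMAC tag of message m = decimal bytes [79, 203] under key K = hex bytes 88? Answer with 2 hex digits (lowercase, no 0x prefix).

86

Key hex bytes 88 is 1 byte ≤ B = 6; zero-pad to 6 bytes: K' = 88 00 00 00 00 00.
K' ⊕ ipad = be 36 36 36 36 36.  K' ⊕ opad = d4 5c 5c 5c 5c 5c.
Inner input = (K'⊕ipad) ∥ m = be 36 36 36 36 36 ∥ 4f cb.
Inner hash: sum = 190+54+54+54+54+54+79+203 = 742; mod 256 = 230 → e6.
Outer input = (K'⊕opad) ∥ inner = d4 5c 5c 5c 5c 5c ∥ e6.
Outer hash (tag): sum = 212+92+92+92+92+92+230 = 902; mod 256 = 134 → 86.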